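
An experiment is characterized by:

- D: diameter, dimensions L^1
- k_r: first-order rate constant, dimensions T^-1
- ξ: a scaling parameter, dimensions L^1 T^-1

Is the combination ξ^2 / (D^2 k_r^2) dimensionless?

Sum the exponent of each base dimension across the product:
  M: −2·[D]_M − 2·[k_r]_M + 2·[ξ]_M = −2·(0) − 2·(0) + 2·(0) = 0
  L: −2·[D]_L − 2·[k_r]_L + 2·[ξ]_L = −2·(1) − 2·(0) + 2·(1) = 0
  T: −2·[D]_T − 2·[k_r]_T + 2·[ξ]_T = −2·(0) − 2·(-1) + 2·(-1) = 0
All base exponents vanish — dimensionless.

yes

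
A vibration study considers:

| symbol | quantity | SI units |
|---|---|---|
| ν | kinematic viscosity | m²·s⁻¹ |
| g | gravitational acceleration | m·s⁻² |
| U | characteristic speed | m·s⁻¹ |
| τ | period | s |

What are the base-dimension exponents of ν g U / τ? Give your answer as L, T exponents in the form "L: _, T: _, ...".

L: 4, T: -5

Collect each base-dimension exponent across the product:
  L: (2) + (1) + (1) − (0) = 4
  T: (-1) + (-2) + (-1) − (1) = -5
So the dimensions are [L⁴ T⁻⁵].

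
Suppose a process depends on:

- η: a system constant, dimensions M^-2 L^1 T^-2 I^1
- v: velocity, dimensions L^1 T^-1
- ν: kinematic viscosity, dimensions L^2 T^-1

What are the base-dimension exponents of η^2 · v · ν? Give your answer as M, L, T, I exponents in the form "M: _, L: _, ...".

M: -4, L: 5, T: -6, I: 2

Collect each base-dimension exponent across the product:
  M: 2·(-2) + (0) + (0) = -4
  L: 2·(1) + (1) + (2) = 5
  T: 2·(-2) + (-1) + (-1) = -6
  I: 2·(1) + (0) + (0) = 2
So the dimensions are [M⁻⁴ L⁵ T⁻⁶ I²].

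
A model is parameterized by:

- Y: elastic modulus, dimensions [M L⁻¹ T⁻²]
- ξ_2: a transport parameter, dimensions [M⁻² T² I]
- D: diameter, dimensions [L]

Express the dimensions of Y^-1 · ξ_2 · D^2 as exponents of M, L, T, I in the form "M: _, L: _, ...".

M: -3, L: 3, T: 4, I: 1

Collect each base-dimension exponent across the product:
  M: −(1) + (-2) + 2·(0) = -3
  L: −(-1) + (0) + 2·(1) = 3
  T: −(-2) + (2) + 2·(0) = 4
  I: −(0) + (1) + 2·(0) = 1
So the dimensions are [M⁻³ L³ T⁴ I].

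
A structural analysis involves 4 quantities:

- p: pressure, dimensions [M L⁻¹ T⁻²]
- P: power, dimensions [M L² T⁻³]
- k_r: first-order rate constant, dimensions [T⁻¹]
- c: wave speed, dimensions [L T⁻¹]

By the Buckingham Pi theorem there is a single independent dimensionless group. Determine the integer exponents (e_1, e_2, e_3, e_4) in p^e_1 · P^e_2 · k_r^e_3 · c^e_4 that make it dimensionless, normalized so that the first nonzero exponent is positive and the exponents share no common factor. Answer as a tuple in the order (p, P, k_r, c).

M: e_1·(1) + e_2·(1) + e_3·(0) + e_4·(0) = 0
L: e_1·(-1) + e_2·(2) + e_3·(0) + e_4·(1) = 0
T: e_1·(-2) + e_2·(-3) + e_3·(-1) + e_4·(-1) = 0
Solving this homogeneous linear system for the smallest-integer solution (first nonzero entry positive) gives (1, -1, -2, 3).

(1, -1, -2, 3)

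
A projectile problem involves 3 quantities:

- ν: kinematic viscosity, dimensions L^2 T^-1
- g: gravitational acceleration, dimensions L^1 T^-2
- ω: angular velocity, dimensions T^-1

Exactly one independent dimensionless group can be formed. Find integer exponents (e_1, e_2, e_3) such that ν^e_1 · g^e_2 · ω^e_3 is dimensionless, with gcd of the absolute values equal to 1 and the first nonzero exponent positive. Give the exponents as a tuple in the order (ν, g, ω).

L: e_1·(2) + e_2·(1) + e_3·(0) = 0
T: e_1·(-1) + e_2·(-2) + e_3·(-1) = 0
Solving this homogeneous linear system for the smallest-integer solution (first nonzero entry positive) gives (1, -2, 3).

(1, -2, 3)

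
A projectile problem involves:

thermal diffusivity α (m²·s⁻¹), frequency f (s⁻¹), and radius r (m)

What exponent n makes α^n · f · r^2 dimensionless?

Balance the L exponent: (2)·n from α, plus (0) + 2·(1) = 2 from the rest, must sum to zero.
2n + 2 = 0, so n = -1.

-1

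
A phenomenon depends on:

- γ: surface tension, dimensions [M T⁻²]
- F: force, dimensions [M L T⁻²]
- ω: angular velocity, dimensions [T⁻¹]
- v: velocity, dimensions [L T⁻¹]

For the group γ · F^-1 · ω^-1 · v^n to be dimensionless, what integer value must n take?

Balance the L exponent: (1)·n from v, plus (0) − (1) − (0) = -1 from the rest, must sum to zero.
n − 1 = 0, so n = 1.

1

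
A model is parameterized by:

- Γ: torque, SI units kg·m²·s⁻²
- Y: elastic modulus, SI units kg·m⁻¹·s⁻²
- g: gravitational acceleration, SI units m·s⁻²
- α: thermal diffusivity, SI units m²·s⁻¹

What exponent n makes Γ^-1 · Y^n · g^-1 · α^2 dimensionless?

Balance the M exponent: (1)·n from Y, plus −(1) − (0) + 2·(0) = -1 from the rest, must sum to zero.
n − 1 = 0, so n = 1.

1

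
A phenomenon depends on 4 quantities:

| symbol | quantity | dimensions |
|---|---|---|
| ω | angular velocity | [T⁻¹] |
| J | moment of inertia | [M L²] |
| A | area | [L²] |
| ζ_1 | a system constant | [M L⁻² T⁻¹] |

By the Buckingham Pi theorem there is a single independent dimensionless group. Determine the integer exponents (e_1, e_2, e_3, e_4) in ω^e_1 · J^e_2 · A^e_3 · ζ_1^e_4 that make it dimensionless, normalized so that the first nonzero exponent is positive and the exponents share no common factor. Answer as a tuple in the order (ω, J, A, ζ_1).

(1, 1, -2, -1)

M: e_1·(0) + e_2·(1) + e_3·(0) + e_4·(1) = 0
L: e_1·(0) + e_2·(2) + e_3·(2) + e_4·(-2) = 0
T: e_1·(-1) + e_2·(0) + e_3·(0) + e_4·(-1) = 0
Solving this homogeneous linear system for the smallest-integer solution (first nonzero entry positive) gives (1, 1, -2, -1).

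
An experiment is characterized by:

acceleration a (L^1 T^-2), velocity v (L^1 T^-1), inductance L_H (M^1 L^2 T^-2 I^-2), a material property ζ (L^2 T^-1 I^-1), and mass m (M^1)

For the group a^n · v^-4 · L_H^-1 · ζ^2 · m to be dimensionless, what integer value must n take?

Balance the L exponent: (1)·n from a, plus −4·(1) − (2) + 2·(2) + (0) = -2 from the rest, must sum to zero.
n − 2 = 0, so n = 2.

2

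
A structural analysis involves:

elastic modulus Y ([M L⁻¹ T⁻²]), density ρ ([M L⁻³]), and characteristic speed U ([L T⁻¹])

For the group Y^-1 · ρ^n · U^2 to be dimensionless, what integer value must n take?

1

Balance the M exponent: (1)·n from ρ, plus −(1) + 2·(0) = -1 from the rest, must sum to zero.
n − 1 = 0, so n = 1.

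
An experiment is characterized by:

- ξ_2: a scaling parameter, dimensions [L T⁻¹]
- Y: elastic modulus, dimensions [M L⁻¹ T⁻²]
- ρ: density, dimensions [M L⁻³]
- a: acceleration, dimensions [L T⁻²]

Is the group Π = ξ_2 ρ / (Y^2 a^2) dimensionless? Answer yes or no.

no

Sum the exponent of each base dimension across the product:
  M: [ξ_2]_M − 2·[Y]_M + [ρ]_M − 2·[a]_M = (0) − 2·(1) + (1) − 2·(0) = -1
  L: [ξ_2]_L − 2·[Y]_L + [ρ]_L − 2·[a]_L = (1) − 2·(-1) + (-3) − 2·(1) = -2
  T: [ξ_2]_T − 2·[Y]_T + [ρ]_T − 2·[a]_T = (-1) − 2·(-2) + (0) − 2·(-2) = 7
Net dimensions [M⁻¹ L⁻² T⁷] ≠ [1] — not dimensionless.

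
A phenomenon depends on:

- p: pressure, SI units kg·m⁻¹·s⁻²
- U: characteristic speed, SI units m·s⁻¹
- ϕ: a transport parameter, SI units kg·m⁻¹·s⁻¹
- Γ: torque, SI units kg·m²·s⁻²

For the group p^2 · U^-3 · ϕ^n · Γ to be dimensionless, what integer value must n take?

-3

Balance the M exponent: (1)·n from ϕ, plus 2·(1) − 3·(0) + (1) = 3 from the rest, must sum to zero.
n + 3 = 0, so n = -3.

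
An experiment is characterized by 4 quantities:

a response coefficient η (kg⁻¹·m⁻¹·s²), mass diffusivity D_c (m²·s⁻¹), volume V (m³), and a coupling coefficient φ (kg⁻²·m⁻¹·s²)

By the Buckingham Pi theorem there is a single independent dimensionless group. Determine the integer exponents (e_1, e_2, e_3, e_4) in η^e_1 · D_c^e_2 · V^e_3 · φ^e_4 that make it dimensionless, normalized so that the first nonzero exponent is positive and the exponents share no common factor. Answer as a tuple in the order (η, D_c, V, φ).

(2, 2, -1, -1)

M: e_1·(-1) + e_2·(0) + e_3·(0) + e_4·(-2) = 0
L: e_1·(-1) + e_2·(2) + e_3·(3) + e_4·(-1) = 0
T: e_1·(2) + e_2·(-1) + e_3·(0) + e_4·(2) = 0
Solving this homogeneous linear system for the smallest-integer solution (first nonzero entry positive) gives (2, 2, -1, -1).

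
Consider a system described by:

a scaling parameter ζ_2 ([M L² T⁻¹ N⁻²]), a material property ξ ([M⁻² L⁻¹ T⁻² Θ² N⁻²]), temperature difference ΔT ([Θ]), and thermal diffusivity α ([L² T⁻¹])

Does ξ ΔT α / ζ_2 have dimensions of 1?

no

Sum the exponent of each base dimension across the product:
  M: −[ζ_2]_M + [ξ]_M + [ΔT]_M + [α]_M = −(1) + (-2) + (0) + (0) = -3
  L: −[ζ_2]_L + [ξ]_L + [ΔT]_L + [α]_L = −(2) + (-1) + (0) + (2) = -1
  T: −[ζ_2]_T + [ξ]_T + [ΔT]_T + [α]_T = −(-1) + (-2) + (0) + (-1) = -2
  Θ: −[ζ_2]_Θ + [ξ]_Θ + [ΔT]_Θ + [α]_Θ = −(0) + (2) + (1) + (0) = 3
  N: −[ζ_2]_N + [ξ]_N + [ΔT]_N + [α]_N = −(-2) + (-2) + (0) + (0) = 0
Net dimensions [M⁻³ L⁻¹ T⁻² Θ³] ≠ [1] — not dimensionless.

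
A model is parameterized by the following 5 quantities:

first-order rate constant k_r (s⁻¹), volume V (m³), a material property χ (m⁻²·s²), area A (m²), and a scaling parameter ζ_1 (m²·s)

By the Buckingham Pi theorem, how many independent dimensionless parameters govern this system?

There are 5 variables and 2 base dimensions (L, T).
The dimension matrix has rank 2.
Independent dimensionless groups: 5 − 2 = 3.

3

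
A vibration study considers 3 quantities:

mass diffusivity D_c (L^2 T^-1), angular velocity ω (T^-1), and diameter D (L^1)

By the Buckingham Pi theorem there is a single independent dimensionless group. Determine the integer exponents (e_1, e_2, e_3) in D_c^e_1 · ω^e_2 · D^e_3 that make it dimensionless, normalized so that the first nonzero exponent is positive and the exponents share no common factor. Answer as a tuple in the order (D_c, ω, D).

(1, -1, -2)

L: e_1·(2) + e_2·(0) + e_3·(1) = 0
T: e_1·(-1) + e_2·(-1) + e_3·(0) = 0
Solving this homogeneous linear system for the smallest-integer solution (first nonzero entry positive) gives (1, -1, -2).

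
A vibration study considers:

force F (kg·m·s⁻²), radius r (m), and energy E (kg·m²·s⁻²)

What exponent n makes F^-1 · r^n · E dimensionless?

-1

Balance the L exponent: (1)·n from r, plus −(1) + (2) = 1 from the rest, must sum to zero.
n + 1 = 0, so n = -1.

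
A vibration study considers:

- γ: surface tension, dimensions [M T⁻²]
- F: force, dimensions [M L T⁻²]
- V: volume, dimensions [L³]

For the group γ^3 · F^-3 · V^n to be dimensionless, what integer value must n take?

Balance the L exponent: (3)·n from V, plus 3·(0) − 3·(1) = -3 from the rest, must sum to zero.
3n − 3 = 0, so n = 1.

1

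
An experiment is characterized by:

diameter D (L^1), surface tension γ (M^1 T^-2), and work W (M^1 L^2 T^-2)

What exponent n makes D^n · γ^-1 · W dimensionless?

Balance the L exponent: (1)·n from D, plus −(0) + (2) = 2 from the rest, must sum to zero.
n + 2 = 0, so n = -2.

-2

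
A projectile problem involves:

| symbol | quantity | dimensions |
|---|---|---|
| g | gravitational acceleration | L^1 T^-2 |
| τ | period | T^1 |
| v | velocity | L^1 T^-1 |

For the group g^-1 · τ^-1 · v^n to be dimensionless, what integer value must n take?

Balance the L exponent: (1)·n from v, plus −(1) − (0) = -1 from the rest, must sum to zero.
n − 1 = 0, so n = 1.

1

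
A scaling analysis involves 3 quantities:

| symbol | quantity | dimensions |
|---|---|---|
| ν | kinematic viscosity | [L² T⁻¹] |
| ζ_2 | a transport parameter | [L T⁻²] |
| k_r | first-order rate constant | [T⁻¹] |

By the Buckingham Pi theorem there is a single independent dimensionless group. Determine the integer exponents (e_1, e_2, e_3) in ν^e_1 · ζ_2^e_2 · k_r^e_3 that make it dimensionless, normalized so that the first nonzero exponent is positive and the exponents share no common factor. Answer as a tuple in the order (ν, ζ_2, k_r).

L: e_1·(2) + e_2·(1) + e_3·(0) = 0
T: e_1·(-1) + e_2·(-2) + e_3·(-1) = 0
Solving this homogeneous linear system for the smallest-integer solution (first nonzero entry positive) gives (1, -2, 3).

(1, -2, 3)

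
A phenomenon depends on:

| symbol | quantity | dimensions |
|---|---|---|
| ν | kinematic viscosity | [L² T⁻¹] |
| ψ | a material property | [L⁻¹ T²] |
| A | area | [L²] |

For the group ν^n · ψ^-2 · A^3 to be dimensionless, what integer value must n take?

Balance the L exponent: (2)·n from ν, plus −2·(-1) + 3·(2) = 8 from the rest, must sum to zero.
2n + 8 = 0, so n = -4.

-4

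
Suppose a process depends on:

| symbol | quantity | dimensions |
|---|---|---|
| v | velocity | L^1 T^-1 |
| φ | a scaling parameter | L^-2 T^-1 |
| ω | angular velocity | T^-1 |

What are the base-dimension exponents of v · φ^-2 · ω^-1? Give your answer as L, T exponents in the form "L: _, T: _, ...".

L: 5, T: 2

Collect each base-dimension exponent across the product:
  L: (1) − 2·(-2) − (0) = 5
  T: (-1) − 2·(-1) − (-1) = 2
So the dimensions are [L⁵ T²].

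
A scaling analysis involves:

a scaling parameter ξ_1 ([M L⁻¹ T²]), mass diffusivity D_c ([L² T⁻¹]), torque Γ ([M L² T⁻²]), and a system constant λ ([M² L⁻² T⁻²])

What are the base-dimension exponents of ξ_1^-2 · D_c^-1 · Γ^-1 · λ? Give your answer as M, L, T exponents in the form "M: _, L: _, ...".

M: -1, L: -4, T: -3

Collect each base-dimension exponent across the product:
  M: −2·(1) − (0) − (1) + (2) = -1
  L: −2·(-1) − (2) − (2) + (-2) = -4
  T: −2·(2) − (-1) − (-2) + (-2) = -3
So the dimensions are [M⁻¹ L⁻⁴ T⁻³].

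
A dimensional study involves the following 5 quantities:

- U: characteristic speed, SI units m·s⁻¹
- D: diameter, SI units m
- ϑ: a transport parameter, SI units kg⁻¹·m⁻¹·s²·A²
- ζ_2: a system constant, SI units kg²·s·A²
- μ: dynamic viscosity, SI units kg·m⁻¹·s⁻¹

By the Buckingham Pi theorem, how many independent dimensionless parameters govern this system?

1

There are 5 variables and 4 base dimensions (M, L, T, I).
The dimension matrix has rank 4.
Independent dimensionless groups: 5 − 4 = 1.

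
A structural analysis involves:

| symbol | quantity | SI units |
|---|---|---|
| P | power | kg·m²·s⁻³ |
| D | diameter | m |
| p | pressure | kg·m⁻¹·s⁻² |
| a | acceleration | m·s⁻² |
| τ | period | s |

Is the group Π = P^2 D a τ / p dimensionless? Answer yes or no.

no

Sum the exponent of each base dimension across the product:
  M: 2·[P]_M + [D]_M − [p]_M + [a]_M + [τ]_M = 2·(1) + (0) − (1) + (0) + (0) = 1
  L: 2·[P]_L + [D]_L − [p]_L + [a]_L + [τ]_L = 2·(2) + (1) − (-1) + (1) + (0) = 7
  T: 2·[P]_T + [D]_T − [p]_T + [a]_T + [τ]_T = 2·(-3) + (0) − (-2) + (-2) + (1) = -5
Net dimensions [M L⁷ T⁻⁵] ≠ [1] — not dimensionless.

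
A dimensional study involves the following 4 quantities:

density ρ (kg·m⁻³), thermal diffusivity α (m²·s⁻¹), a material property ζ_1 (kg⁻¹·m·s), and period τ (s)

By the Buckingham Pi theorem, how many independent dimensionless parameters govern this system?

1

There are 4 variables and 3 base dimensions (M, L, T).
The dimension matrix has rank 3.
Independent dimensionless groups: 4 − 3 = 1.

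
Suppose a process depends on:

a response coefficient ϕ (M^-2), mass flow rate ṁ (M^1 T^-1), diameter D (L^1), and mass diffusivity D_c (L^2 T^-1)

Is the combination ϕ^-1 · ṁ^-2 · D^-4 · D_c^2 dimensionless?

yes

Sum the exponent of each base dimension across the product:
  M: −[ϕ]_M − 2·[ṁ]_M − 4·[D]_M + 2·[D_c]_M = −(-2) − 2·(1) − 4·(0) + 2·(0) = 0
  L: −[ϕ]_L − 2·[ṁ]_L − 4·[D]_L + 2·[D_c]_L = −(0) − 2·(0) − 4·(1) + 2·(2) = 0
  T: −[ϕ]_T − 2·[ṁ]_T − 4·[D]_T + 2·[D_c]_T = −(0) − 2·(-1) − 4·(0) + 2·(-1) = 0
All base exponents vanish — dimensionless.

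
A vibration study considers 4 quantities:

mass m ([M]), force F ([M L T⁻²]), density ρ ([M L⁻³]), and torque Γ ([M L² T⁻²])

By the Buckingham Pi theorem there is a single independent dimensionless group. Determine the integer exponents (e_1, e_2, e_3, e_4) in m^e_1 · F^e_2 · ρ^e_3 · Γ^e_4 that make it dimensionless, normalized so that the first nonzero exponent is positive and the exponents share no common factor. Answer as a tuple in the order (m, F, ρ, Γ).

(1, 3, -1, -3)

M: e_1·(1) + e_2·(1) + e_3·(1) + e_4·(1) = 0
L: e_1·(0) + e_2·(1) + e_3·(-3) + e_4·(2) = 0
T: e_1·(0) + e_2·(-2) + e_3·(0) + e_4·(-2) = 0
Solving this homogeneous linear system for the smallest-integer solution (first nonzero entry positive) gives (1, 3, -1, -3).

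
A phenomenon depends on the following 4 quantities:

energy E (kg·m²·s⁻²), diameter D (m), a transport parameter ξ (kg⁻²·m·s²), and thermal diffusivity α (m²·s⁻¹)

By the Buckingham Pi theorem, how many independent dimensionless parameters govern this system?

1

There are 4 variables and 3 base dimensions (M, L, T).
The dimension matrix has rank 3.
Independent dimensionless groups: 4 − 3 = 1.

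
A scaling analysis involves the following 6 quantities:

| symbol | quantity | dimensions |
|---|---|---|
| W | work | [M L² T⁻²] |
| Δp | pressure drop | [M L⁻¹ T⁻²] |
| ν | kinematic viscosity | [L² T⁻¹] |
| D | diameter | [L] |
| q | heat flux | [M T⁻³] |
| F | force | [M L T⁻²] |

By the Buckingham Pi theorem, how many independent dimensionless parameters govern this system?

There are 6 variables and 3 base dimensions (M, L, T).
The dimension matrix has rank 3.
Independent dimensionless groups: 6 − 3 = 3.

3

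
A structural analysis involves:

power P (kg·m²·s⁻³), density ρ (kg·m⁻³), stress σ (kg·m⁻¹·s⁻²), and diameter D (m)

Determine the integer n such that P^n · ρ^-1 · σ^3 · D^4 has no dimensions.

Balance the M exponent: (1)·n from P, plus −(1) + 3·(1) + 4·(0) = 2 from the rest, must sum to zero.
n + 2 = 0, so n = -2.

-2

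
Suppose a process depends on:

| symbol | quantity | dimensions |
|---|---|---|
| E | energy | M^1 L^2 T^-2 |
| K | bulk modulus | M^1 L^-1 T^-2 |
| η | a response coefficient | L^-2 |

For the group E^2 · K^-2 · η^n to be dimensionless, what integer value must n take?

3

Balance the L exponent: (-2)·n from η, plus 2·(2) − 2·(-1) = 6 from the rest, must sum to zero.
-2n + 6 = 0, so n = 3.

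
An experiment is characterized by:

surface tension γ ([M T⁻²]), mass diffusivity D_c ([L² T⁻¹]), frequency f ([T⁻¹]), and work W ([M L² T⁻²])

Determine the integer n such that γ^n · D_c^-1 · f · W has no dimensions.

-1

Balance the M exponent: (1)·n from γ, plus −(0) + (0) + (1) = 1 from the rest, must sum to zero.
n + 1 = 0, so n = -1.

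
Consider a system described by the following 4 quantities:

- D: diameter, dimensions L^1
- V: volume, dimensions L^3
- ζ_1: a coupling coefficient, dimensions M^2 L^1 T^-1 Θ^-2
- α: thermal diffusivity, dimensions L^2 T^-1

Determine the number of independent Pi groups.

There are 4 variables and 4 base dimensions (M, L, T, Θ).
The dimension matrix has rank 3 (less than 4: the dimension vectors are linearly dependent).
Independent dimensionless groups: 4 − 3 = 1.

1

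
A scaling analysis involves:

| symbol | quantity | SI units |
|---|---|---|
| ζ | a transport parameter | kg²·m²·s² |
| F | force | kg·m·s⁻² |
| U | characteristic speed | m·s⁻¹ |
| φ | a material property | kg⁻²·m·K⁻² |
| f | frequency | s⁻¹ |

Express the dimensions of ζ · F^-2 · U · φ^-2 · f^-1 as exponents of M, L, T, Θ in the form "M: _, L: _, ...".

Collect each base-dimension exponent across the product:
  M: (2) − 2·(1) + (0) − 2·(-2) − (0) = 4
  L: (2) − 2·(1) + (1) − 2·(1) − (0) = -1
  T: (2) − 2·(-2) + (-1) − 2·(0) − (-1) = 6
  Θ: (0) − 2·(0) + (0) − 2·(-2) − (0) = 4
So the dimensions are [M⁴ L⁻¹ T⁶ Θ⁴].

M: 4, L: -1, T: 6, Θ: 4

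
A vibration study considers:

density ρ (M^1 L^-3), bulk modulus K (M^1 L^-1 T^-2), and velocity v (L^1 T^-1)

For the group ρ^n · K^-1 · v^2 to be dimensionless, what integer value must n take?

1

Balance the M exponent: (1)·n from ρ, plus −(1) + 2·(0) = -1 from the rest, must sum to zero.
n − 1 = 0, so n = 1.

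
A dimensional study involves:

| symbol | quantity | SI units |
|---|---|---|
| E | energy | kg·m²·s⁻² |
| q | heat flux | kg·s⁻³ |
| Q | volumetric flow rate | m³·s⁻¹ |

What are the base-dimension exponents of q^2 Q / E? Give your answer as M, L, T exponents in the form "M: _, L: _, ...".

Collect each base-dimension exponent across the product:
  M: −(1) + 2·(1) + (0) = 1
  L: −(2) + 2·(0) + (3) = 1
  T: −(-2) + 2·(-3) + (-1) = -5
So the dimensions are [M L T⁻⁵].

M: 1, L: 1, T: -5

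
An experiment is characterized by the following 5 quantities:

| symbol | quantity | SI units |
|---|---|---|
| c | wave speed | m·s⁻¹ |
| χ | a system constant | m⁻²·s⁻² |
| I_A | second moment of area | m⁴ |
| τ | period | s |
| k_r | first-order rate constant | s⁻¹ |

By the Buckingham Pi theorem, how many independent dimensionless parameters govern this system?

3

There are 5 variables and 2 base dimensions (L, T).
The dimension matrix has rank 2.
Independent dimensionless groups: 5 − 2 = 3.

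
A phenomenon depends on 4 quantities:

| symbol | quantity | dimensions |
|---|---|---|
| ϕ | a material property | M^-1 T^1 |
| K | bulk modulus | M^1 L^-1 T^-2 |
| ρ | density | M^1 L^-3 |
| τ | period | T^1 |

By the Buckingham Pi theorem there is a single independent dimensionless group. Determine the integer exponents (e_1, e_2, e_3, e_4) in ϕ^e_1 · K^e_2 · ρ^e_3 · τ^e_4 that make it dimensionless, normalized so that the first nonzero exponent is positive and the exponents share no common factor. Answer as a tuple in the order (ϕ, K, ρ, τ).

M: e_1·(-1) + e_2·(1) + e_3·(1) + e_4·(0) = 0
L: e_1·(0) + e_2·(-1) + e_3·(-3) + e_4·(0) = 0
T: e_1·(1) + e_2·(-2) + e_3·(0) + e_4·(1) = 0
Solving this homogeneous linear system for the smallest-integer solution (first nonzero entry positive) gives (2, 3, -1, 4).

(2, 3, -1, 4)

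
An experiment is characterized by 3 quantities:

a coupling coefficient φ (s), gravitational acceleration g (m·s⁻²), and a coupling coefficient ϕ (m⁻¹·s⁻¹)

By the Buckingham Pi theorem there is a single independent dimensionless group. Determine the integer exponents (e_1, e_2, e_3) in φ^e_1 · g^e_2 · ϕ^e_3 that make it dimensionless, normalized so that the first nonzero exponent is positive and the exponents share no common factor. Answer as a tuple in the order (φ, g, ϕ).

(3, 1, 1)

L: e_1·(0) + e_2·(1) + e_3·(-1) = 0
T: e_1·(1) + e_2·(-2) + e_3·(-1) = 0
Solving this homogeneous linear system for the smallest-integer solution (first nonzero entry positive) gives (3, 1, 1).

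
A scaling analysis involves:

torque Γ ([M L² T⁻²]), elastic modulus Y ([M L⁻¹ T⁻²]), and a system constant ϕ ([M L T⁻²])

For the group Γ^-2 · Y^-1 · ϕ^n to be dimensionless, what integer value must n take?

Balance the M exponent: (1)·n from ϕ, plus −2·(1) − (1) = -3 from the rest, must sum to zero.
n − 3 = 0, so n = 3.

3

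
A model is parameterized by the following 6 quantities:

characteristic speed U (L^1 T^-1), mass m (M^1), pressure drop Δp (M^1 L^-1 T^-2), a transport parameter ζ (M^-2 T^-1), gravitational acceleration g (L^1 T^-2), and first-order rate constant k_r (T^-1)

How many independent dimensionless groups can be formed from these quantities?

3

There are 6 variables and 3 base dimensions (M, L, T).
The dimension matrix has rank 3.
Independent dimensionless groups: 6 − 3 = 3.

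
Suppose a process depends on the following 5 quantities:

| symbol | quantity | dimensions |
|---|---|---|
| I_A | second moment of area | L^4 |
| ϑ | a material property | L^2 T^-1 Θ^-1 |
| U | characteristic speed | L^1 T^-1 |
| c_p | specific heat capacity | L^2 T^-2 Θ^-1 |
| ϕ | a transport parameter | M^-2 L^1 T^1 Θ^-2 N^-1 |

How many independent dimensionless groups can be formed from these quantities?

There are 5 variables and 5 base dimensions (M, L, T, Θ, N).
The dimension matrix has rank 4 (less than 5: the dimension vectors are linearly dependent).
Independent dimensionless groups: 5 − 4 = 1.

1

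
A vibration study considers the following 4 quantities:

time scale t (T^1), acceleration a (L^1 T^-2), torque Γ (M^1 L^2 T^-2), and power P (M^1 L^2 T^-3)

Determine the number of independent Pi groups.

1

There are 4 variables and 3 base dimensions (M, L, T).
The dimension matrix has rank 3.
Independent dimensionless groups: 4 − 3 = 1.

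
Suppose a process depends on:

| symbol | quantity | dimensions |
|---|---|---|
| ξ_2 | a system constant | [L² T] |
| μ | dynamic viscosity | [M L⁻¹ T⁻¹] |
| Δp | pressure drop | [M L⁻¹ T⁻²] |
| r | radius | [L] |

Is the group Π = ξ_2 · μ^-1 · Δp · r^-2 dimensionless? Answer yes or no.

Sum the exponent of each base dimension across the product:
  M: [ξ_2]_M − [μ]_M + [Δp]_M − 2·[r]_M = (0) − (1) + (1) − 2·(0) = 0
  L: [ξ_2]_L − [μ]_L + [Δp]_L − 2·[r]_L = (2) − (-1) + (-1) − 2·(1) = 0
  T: [ξ_2]_T − [μ]_T + [Δp]_T − 2·[r]_T = (1) − (-1) + (-2) − 2·(0) = 0
All base exponents vanish — dimensionless.

yes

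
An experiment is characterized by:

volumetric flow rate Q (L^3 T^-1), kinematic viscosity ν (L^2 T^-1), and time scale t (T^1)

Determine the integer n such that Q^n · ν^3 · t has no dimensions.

Balance the L exponent: (3)·n from Q, plus 3·(2) + (0) = 6 from the rest, must sum to zero.
3n + 6 = 0, so n = -2.

-2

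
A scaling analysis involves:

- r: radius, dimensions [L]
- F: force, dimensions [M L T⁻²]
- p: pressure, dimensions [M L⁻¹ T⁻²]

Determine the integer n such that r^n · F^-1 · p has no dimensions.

2

Balance the L exponent: (1)·n from r, plus −(1) + (-1) = -2 from the rest, must sum to zero.
n − 2 = 0, so n = 2.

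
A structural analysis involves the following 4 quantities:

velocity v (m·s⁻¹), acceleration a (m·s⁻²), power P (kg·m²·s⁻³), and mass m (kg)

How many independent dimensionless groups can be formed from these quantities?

There are 4 variables and 3 base dimensions (M, L, T).
The dimension matrix has rank 3.
Independent dimensionless groups: 4 − 3 = 1.

1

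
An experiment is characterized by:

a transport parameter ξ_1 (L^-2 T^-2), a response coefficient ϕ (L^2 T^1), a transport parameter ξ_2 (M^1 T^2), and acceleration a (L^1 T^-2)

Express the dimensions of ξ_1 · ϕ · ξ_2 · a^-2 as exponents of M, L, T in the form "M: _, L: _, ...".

Collect each base-dimension exponent across the product:
  M: (0) + (0) + (1) − 2·(0) = 1
  L: (-2) + (2) + (0) − 2·(1) = -2
  T: (-2) + (1) + (2) − 2·(-2) = 5
So the dimensions are [M L⁻² T⁵].

M: 1, L: -2, T: 5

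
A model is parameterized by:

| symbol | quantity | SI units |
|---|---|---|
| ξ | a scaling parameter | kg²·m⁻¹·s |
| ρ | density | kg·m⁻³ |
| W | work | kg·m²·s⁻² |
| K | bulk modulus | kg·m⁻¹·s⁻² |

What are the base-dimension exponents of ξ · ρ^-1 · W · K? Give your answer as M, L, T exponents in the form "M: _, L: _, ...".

M: 3, L: 3, T: -3

Collect each base-dimension exponent across the product:
  M: (2) − (1) + (1) + (1) = 3
  L: (-1) − (-3) + (2) + (-1) = 3
  T: (1) − (0) + (-2) + (-2) = -3
So the dimensions are [M³ L³ T⁻³].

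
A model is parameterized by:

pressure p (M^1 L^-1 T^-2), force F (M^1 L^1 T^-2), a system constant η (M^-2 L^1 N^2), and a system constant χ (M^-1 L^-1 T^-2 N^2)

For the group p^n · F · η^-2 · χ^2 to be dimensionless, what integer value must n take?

-3

Balance the M exponent: (1)·n from p, plus (1) − 2·(-2) + 2·(-1) = 3 from the rest, must sum to zero.
n + 3 = 0, so n = -3.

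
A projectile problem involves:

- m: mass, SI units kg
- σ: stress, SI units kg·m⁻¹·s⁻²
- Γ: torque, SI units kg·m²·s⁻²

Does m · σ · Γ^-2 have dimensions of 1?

Sum the exponent of each base dimension across the product:
  M: [m]_M + [σ]_M − 2·[Γ]_M = (1) + (1) − 2·(1) = 0
  L: [m]_L + [σ]_L − 2·[Γ]_L = (0) + (-1) − 2·(2) = -5
  T: [m]_T + [σ]_T − 2·[Γ]_T = (0) + (-2) − 2·(-2) = 2
Net dimensions [L⁻⁵ T²] ≠ [1] — not dimensionless.

no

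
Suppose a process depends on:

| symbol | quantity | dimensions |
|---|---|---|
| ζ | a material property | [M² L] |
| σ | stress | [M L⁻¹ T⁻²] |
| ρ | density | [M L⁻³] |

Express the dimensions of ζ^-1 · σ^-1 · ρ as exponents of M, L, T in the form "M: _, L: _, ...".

Collect each base-dimension exponent across the product:
  M: −(2) − (1) + (1) = -2
  L: −(1) − (-1) + (-3) = -3
  T: −(0) − (-2) + (0) = 2
So the dimensions are [M⁻² L⁻³ T²].

M: -2, L: -3, T: 2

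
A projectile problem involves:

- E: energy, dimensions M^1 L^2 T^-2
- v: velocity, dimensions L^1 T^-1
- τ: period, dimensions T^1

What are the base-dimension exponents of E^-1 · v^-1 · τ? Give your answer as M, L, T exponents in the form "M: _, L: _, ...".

Collect each base-dimension exponent across the product:
  M: −(1) − (0) + (0) = -1
  L: −(2) − (1) + (0) = -3
  T: −(-2) − (-1) + (1) = 4
So the dimensions are [M⁻¹ L⁻³ T⁴].

M: -1, L: -3, T: 4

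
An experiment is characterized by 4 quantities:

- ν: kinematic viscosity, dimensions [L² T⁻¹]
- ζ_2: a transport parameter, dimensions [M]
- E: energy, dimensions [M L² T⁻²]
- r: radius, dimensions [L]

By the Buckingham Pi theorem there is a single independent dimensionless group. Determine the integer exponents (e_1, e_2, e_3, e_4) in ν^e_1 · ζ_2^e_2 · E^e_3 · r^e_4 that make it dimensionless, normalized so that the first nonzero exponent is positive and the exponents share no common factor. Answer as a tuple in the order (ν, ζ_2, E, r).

M: e_1·(0) + e_2·(1) + e_3·(1) + e_4·(0) = 0
L: e_1·(2) + e_2·(0) + e_3·(2) + e_4·(1) = 0
T: e_1·(-1) + e_2·(0) + e_3·(-2) + e_4·(0) = 0
Solving this homogeneous linear system for the smallest-integer solution (first nonzero entry positive) gives (2, 1, -1, -2).

(2, 1, -1, -2)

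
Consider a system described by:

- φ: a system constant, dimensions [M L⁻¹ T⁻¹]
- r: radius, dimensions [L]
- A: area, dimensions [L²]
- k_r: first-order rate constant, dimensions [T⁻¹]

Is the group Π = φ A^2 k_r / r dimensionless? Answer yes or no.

no

Sum the exponent of each base dimension across the product:
  M: [φ]_M − [r]_M + 2·[A]_M + [k_r]_M = (1) − (0) + 2·(0) + (0) = 1
  L: [φ]_L − [r]_L + 2·[A]_L + [k_r]_L = (-1) − (1) + 2·(2) + (0) = 2
  T: [φ]_T − [r]_T + 2·[A]_T + [k_r]_T = (-1) − (0) + 2·(0) + (-1) = -2
Net dimensions [M L² T⁻²] ≠ [1] — not dimensionless.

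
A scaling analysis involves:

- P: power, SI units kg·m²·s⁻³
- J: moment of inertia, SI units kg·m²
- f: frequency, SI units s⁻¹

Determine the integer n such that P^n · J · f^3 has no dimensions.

-1

Balance the M exponent: (1)·n from P, plus (1) + 3·(0) = 1 from the rest, must sum to zero.
n + 1 = 0, so n = -1.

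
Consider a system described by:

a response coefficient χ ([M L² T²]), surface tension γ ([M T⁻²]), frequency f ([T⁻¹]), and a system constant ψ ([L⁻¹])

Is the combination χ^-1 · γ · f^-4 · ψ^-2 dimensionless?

Sum the exponent of each base dimension across the product:
  M: −[χ]_M + [γ]_M − 4·[f]_M − 2·[ψ]_M = −(1) + (1) − 4·(0) − 2·(0) = 0
  L: −[χ]_L + [γ]_L − 4·[f]_L − 2·[ψ]_L = −(2) + (0) − 4·(0) − 2·(-1) = 0
  T: −[χ]_T + [γ]_T − 4·[f]_T − 2·[ψ]_T = −(2) + (-2) − 4·(-1) − 2·(0) = 0
All base exponents vanish — dimensionless.

yes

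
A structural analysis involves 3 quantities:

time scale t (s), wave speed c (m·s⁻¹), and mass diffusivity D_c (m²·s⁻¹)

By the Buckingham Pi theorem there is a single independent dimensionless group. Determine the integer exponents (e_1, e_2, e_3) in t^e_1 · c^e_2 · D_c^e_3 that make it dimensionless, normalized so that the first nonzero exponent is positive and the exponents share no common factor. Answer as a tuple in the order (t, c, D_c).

L: e_1·(0) + e_2·(1) + e_3·(2) = 0
T: e_1·(1) + e_2·(-1) + e_3·(-1) = 0
Solving this homogeneous linear system for the smallest-integer solution (first nonzero entry positive) gives (1, 2, -1).

(1, 2, -1)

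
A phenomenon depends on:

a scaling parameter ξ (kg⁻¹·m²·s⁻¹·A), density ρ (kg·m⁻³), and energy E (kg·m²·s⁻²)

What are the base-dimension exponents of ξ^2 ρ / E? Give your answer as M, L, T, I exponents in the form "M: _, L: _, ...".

Collect each base-dimension exponent across the product:
  M: 2·(-1) + (1) − (1) = -2
  L: 2·(2) + (-3) − (2) = -1
  T: 2·(-1) + (0) − (-2) = 0
  I: 2·(1) + (0) − (0) = 2
So the dimensions are [M⁻² L⁻¹ I²].

M: -2, L: -1, T: 0, I: 2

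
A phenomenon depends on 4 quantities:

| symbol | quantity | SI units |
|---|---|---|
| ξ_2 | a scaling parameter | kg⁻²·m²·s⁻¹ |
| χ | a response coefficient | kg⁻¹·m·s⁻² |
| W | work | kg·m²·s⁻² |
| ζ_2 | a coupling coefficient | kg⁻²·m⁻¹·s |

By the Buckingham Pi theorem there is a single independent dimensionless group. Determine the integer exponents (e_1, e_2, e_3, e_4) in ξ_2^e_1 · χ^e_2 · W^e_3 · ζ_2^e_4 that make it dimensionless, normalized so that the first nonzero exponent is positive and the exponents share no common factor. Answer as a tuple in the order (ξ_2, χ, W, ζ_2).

M: e_1·(-2) + e_2·(-1) + e_3·(1) + e_4·(-2) = 0
L: e_1·(2) + e_2·(1) + e_3·(2) + e_4·(-1) = 0
T: e_1·(-1) + e_2·(-2) + e_3·(-2) + e_4·(1) = 0
Solving this homogeneous linear system for the smallest-integer solution (first nonzero entry positive) gives (1, 1, -3, -3).

(1, 1, -3, -3)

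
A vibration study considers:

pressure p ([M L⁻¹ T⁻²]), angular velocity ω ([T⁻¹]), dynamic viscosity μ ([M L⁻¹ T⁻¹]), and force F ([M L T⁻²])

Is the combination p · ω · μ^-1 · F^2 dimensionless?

no

Sum the exponent of each base dimension across the product:
  M: [p]_M + [ω]_M − [μ]_M + 2·[F]_M = (1) + (0) − (1) + 2·(1) = 2
  L: [p]_L + [ω]_L − [μ]_L + 2·[F]_L = (-1) + (0) − (-1) + 2·(1) = 2
  T: [p]_T + [ω]_T − [μ]_T + 2·[F]_T = (-2) + (-1) − (-1) + 2·(-2) = -6
Net dimensions [M² L² T⁻⁶] ≠ [1] — not dimensionless.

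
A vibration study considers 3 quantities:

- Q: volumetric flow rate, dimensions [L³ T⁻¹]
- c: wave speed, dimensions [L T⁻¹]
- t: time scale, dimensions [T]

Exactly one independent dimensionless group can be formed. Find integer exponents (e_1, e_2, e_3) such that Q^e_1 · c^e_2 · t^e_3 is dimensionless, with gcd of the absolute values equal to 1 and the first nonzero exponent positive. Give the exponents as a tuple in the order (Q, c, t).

(1, -3, -2)

L: e_1·(3) + e_2·(1) + e_3·(0) = 0
T: e_1·(-1) + e_2·(-1) + e_3·(1) = 0
Solving this homogeneous linear system for the smallest-integer solution (first nonzero entry positive) gives (1, -3, -2).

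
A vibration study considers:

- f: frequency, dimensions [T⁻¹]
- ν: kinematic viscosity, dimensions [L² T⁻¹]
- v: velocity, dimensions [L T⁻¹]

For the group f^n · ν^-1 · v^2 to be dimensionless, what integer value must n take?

-1

Balance the T exponent: (-1)·n from f, plus −(-1) + 2·(-1) = -1 from the rest, must sum to zero.
−n − 1 = 0, so n = -1.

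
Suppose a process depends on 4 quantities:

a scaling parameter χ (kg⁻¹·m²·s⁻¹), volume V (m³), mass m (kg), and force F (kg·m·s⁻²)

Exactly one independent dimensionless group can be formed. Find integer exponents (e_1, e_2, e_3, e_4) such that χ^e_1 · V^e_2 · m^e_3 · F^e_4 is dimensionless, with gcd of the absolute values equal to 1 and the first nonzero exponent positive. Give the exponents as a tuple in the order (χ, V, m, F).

M: e_1·(-1) + e_2·(0) + e_3·(1) + e_4·(1) = 0
L: e_1·(2) + e_2·(3) + e_3·(0) + e_4·(1) = 0
T: e_1·(-1) + e_2·(0) + e_3·(0) + e_4·(-2) = 0
Solving this homogeneous linear system for the smallest-integer solution (first nonzero entry positive) gives (2, -1, 3, -1).

(2, -1, 3, -1)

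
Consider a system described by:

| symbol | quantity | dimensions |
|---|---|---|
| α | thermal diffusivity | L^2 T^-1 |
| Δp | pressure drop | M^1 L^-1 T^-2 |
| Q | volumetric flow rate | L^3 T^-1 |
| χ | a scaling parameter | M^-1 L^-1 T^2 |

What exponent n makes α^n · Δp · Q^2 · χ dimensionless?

-2

Balance the L exponent: (2)·n from α, plus (-1) + 2·(3) + (-1) = 4 from the rest, must sum to zero.
2n + 4 = 0, so n = -2.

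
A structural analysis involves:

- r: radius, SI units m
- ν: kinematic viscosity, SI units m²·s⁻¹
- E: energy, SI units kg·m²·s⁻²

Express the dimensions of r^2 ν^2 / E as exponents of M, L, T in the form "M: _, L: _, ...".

Collect each base-dimension exponent across the product:
  M: 2·(0) + 2·(0) − (1) = -1
  L: 2·(1) + 2·(2) − (2) = 4
  T: 2·(0) + 2·(-1) − (-2) = 0
So the dimensions are [M⁻¹ L⁴].

M: -1, L: 4, T: 0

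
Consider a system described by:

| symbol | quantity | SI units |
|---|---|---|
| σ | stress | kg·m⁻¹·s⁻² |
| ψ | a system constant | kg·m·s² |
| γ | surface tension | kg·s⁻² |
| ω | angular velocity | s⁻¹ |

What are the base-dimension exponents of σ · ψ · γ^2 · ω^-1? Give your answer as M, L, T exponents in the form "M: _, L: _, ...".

M: 4, L: 0, T: -3

Collect each base-dimension exponent across the product:
  M: (1) + (1) + 2·(1) − (0) = 4
  L: (-1) + (1) + 2·(0) − (0) = 0
  T: (-2) + (2) + 2·(-2) − (-1) = -3
So the dimensions are [M⁴ T⁻³].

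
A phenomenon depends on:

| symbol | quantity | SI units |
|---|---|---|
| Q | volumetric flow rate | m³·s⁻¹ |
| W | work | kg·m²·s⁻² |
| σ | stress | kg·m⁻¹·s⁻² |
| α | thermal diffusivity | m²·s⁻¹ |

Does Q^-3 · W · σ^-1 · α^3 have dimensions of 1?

Sum the exponent of each base dimension across the product:
  M: −3·[Q]_M + [W]_M − [σ]_M + 3·[α]_M = −3·(0) + (1) − (1) + 3·(0) = 0
  L: −3·[Q]_L + [W]_L − [σ]_L + 3·[α]_L = −3·(3) + (2) − (-1) + 3·(2) = 0
  T: −3·[Q]_T + [W]_T − [σ]_T + 3·[α]_T = −3·(-1) + (-2) − (-2) + 3·(-1) = 0
  I: −3·[Q]_I + [W]_I − [σ]_I + 3·[α]_I = −3·(0) + (0) − (0) + 3·(0) = 0
All base exponents vanish — dimensionless.

yes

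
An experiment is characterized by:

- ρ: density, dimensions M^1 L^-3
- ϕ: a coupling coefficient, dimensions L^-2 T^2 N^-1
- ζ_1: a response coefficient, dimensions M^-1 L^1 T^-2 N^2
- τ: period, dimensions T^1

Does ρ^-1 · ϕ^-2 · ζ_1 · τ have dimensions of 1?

Sum the exponent of each base dimension across the product:
  M: −[ρ]_M − 2·[ϕ]_M + [ζ_1]_M + [τ]_M = −(1) − 2·(0) + (-1) + (0) = -2
  L: −[ρ]_L − 2·[ϕ]_L + [ζ_1]_L + [τ]_L = −(-3) − 2·(-2) + (1) + (0) = 8
  T: −[ρ]_T − 2·[ϕ]_T + [ζ_1]_T + [τ]_T = −(0) − 2·(2) + (-2) + (1) = -5
  N: −[ρ]_N − 2·[ϕ]_N + [ζ_1]_N + [τ]_N = −(0) − 2·(-1) + (2) + (0) = 4
Net dimensions [M⁻² L⁸ T⁻⁵ N⁴] ≠ [1] — not dimensionless.

no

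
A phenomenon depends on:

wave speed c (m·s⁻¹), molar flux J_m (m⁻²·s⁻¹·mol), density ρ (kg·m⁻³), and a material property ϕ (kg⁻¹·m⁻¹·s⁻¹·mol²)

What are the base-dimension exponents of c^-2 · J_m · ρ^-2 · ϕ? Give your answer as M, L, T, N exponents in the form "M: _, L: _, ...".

M: -3, L: 1, T: 0, N: 3

Collect each base-dimension exponent across the product:
  M: −2·(0) + (0) − 2·(1) + (-1) = -3
  L: −2·(1) + (-2) − 2·(-3) + (-1) = 1
  T: −2·(-1) + (-1) − 2·(0) + (-1) = 0
  N: −2·(0) + (1) − 2·(0) + (2) = 3
So the dimensions are [M⁻³ L N³].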